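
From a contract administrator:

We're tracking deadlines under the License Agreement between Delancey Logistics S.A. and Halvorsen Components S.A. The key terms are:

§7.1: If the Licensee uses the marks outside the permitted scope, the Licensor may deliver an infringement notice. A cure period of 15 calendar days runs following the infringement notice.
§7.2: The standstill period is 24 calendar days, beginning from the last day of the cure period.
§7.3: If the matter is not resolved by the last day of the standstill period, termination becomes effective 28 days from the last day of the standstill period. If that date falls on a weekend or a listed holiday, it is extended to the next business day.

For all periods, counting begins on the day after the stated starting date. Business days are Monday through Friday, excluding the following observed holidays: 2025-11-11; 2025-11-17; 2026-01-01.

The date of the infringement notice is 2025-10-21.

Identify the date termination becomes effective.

2025-12-29

The last day of the cure period: 2025-10-21 + 15 days = 2025-11-05.
Adding 24 calendar days to 2025-11-05 gives 2025-11-29, which is the last day of the standstill period.
The date termination becomes effective: 28 calendar days after 2025-11-29 is 2025-12-27. That falls on a Saturday, so it rolls to the next business day, Monday, 2025-12-29.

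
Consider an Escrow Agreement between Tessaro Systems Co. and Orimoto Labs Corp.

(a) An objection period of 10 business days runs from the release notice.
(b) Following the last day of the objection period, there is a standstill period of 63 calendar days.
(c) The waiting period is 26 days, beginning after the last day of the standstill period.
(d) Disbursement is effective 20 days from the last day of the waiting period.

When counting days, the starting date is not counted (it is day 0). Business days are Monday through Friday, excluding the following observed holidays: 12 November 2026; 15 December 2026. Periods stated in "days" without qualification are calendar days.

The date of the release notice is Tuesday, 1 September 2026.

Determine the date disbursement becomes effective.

The last day of the objection period: counting 10 business days from Tuesday, 1 September 2026 (Sep 2, Sep 3, Sep 4, Sep 7, Sep 8, Sep 9, Sep 10, Sep 11, Sep 14, Sep 15, skipping weekends) reaches Tuesday, 15 September 2026.
The last day of the standstill period: 15 September 2026 + 63 days = 17 November 2026.
The last day of the waiting period: 26 calendar days after 17 November 2026 is 13 December 2026.
The date disbursement becomes effective: 20 calendar days after 13 December 2026 is 2 January 2027.

2 January 2027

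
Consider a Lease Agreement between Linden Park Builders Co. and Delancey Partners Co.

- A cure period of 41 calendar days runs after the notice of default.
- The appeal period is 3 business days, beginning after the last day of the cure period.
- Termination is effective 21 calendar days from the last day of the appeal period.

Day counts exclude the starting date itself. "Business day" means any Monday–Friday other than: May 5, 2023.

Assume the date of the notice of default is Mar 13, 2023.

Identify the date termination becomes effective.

The last day of the cure period: Mar 13, 2023 + 41 days = Apr 23, 2023.
The last day of the appeal period: counting 3 business days from Sunday, Apr 23, 2023 (Apr 24, Apr 25, Apr 26, skipping weekends) reaches Wednesday, Apr 26, 2023.
Adding 21 calendar days to Apr 26, 2023 gives May 17, 2023, which is the date termination becomes effective.

May 17, 2023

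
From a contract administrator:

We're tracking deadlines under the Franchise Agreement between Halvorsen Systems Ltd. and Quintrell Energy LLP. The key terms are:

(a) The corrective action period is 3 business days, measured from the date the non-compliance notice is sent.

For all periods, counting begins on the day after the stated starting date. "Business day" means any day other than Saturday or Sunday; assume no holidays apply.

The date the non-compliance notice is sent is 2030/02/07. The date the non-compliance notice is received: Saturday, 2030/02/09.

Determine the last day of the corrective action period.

2030/02/12

From Thursday, 2030/02/07, 3 business days (Feb 8, Feb 11, Feb 12, skipping weekends) brings us to Tuesday, 2030/02/12, which is the last day of the corrective action period.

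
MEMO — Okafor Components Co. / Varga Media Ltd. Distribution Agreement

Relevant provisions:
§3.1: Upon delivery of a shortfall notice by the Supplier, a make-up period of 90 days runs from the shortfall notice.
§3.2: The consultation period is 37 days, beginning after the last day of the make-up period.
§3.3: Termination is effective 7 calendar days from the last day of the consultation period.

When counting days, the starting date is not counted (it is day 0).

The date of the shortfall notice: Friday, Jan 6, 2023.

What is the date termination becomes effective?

May 20, 2023

Adding 90 calendar days to Jan 6, 2023 gives Apr 6, 2023, which is the last day of the make-up period.
The last day of the consultation period: 37 calendar days after Apr 6, 2023 is May 13, 2023.
The date termination becomes effective: May 13, 2023 + 7 days = May 20, 2023.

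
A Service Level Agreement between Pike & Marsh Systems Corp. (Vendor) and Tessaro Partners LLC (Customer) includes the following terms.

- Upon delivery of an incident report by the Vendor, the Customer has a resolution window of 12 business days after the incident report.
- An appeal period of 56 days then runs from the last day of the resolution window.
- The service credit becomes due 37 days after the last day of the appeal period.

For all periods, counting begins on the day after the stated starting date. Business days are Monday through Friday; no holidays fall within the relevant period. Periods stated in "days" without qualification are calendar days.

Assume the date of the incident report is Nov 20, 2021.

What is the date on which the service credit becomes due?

Mar 10, 2022

From Saturday, Nov 20, 2021, 12 business days (Nov 22, Nov 23, Nov 24, Nov 25, …, Dec 3, Dec 6, Dec 7, skipping weekends) brings us to Tuesday, Dec 7, 2021, which is the last day of the resolution window.
Adding 56 calendar days to Dec 7, 2021 gives Feb 1, 2022, which is the last day of the appeal period.
Adding 37 calendar days to Feb 1, 2022 gives Mar 10, 2022, which is the date on which the service credit becomes due.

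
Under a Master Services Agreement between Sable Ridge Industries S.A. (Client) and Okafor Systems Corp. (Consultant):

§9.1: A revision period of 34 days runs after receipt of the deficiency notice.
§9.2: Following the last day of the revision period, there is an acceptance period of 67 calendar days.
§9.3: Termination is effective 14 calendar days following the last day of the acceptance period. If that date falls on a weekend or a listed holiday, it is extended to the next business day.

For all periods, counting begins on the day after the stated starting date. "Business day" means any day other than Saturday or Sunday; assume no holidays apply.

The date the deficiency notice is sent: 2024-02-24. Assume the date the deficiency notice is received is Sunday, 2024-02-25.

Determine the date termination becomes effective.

Adding 34 calendar days to 2024-02-25 gives 2024-03-30, which is the last day of the revision period.
The last day of the acceptance period: 67 calendar days after 2024-03-30 is 2024-06-05.
Adding 14 calendar days to 2024-06-05 gives 2024-06-19, which is the date termination becomes effective. 2024-06-19 is a Wednesday, so no roll-forward applies.

2024-06-19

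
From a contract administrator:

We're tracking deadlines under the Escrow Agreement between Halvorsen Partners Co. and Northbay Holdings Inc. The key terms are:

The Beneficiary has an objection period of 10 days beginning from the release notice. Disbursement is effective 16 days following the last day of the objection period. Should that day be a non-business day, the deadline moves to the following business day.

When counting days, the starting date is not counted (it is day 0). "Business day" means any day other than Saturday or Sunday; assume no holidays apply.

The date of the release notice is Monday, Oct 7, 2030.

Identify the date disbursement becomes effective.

Nov 4, 2030

The last day of the objection period: 10 calendar days after Oct 7, 2030 is Oct 17, 2030.
The date disbursement becomes effective: 16 calendar days after Oct 17, 2030 is Nov 2, 2030. That falls on a Saturday, so it rolls to the next business day, Monday, Nov 4, 2030.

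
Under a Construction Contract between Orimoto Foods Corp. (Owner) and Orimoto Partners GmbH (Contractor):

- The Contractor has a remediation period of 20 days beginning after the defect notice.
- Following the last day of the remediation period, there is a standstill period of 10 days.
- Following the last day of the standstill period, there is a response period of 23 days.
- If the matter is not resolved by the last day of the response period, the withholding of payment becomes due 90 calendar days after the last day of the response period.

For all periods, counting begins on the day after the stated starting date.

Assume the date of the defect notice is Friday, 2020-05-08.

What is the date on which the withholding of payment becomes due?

2020-09-28

Adding 20 calendar days to 2020-05-08 gives 2020-05-28, which is the last day of the remediation period.
The last day of the standstill period: 10 calendar days after 2020-05-28 is 2020-06-07.
Adding 23 calendar days to 2020-06-07 gives 2020-06-30, which is the last day of the response period.
The date on which the withholding of payment becomes due: 2020-06-30 + 90 days = 2020-09-28.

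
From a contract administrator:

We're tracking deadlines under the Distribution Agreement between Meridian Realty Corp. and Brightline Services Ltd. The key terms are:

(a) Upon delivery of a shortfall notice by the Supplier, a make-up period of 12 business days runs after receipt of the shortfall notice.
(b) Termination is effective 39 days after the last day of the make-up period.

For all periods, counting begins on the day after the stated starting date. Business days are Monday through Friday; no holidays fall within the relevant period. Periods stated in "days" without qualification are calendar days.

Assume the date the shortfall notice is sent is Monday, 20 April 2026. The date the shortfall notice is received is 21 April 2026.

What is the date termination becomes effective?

15 June 2026

The last day of the make-up period: counting 12 business days from Tuesday, 21 April 2026 (Apr 22, Apr 23, Apr 24, Apr 27, …, May 5, May 6, May 7, skipping weekends) reaches Thursday, 7 May 2026.
Adding 39 calendar days to 7 May 2026 gives 15 June 2026, which is the date termination becomes effective.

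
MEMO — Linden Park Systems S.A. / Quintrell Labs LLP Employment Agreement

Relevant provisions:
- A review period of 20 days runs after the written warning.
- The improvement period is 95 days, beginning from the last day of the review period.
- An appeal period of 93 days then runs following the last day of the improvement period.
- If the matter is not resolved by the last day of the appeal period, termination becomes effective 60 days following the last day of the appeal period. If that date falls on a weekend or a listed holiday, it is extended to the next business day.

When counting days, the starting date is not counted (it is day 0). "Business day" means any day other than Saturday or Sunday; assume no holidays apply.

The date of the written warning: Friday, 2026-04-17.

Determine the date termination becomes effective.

2027-01-11

The last day of the review period: 2026-04-17 + 20 days = 2026-05-07.
The last day of the improvement period: 2026-05-07 + 95 days = 2026-08-10.
The last day of the appeal period: 2026-08-10 + 93 days = 2026-11-11.
Adding 60 calendar days to 2026-11-11 gives 2027-01-10, which is the date termination becomes effective. That falls on a Sunday, so it rolls to the next business day, Monday, 2027-01-11.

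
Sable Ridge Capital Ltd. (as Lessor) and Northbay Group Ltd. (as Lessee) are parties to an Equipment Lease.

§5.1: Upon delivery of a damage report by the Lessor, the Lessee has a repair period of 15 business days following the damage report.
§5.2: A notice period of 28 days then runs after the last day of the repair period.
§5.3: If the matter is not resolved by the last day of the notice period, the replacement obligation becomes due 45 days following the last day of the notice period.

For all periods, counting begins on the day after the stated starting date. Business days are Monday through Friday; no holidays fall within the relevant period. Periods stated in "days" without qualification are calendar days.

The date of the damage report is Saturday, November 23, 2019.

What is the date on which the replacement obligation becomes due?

The last day of the repair period: counting 15 business days from Saturday, November 23, 2019 (Nov 25, Nov 26, Nov 27, Nov 28, …, Dec 11, Dec 12, Dec 13, skipping weekends) reaches Friday, December 13, 2019.
Adding 28 calendar days to December 13, 2019 gives January 10, 2020, which is the last day of the notice period.
The date on which the replacement obligation becomes due: 45 calendar days after January 10, 2020 is February 24, 2020.

February 24, 2020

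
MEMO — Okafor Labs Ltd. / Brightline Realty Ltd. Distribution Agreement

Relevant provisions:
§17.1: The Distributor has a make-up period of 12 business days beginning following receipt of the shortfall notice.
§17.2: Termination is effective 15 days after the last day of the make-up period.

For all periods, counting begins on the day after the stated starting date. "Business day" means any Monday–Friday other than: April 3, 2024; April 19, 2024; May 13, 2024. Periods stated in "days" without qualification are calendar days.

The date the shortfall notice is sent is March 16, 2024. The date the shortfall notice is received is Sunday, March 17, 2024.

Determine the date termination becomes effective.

April 17, 2024

The last day of the make-up period: 12 business days after Sunday, March 17, 2024, skipping weekends — Mar 18, Mar 19, Mar 20, Mar 21, …, Mar 29, Apr 1, Apr 2 — lands on Tuesday, April 2, 2024.
The date termination becomes effective: April 2, 2024 + 15 days = April 17, 2024.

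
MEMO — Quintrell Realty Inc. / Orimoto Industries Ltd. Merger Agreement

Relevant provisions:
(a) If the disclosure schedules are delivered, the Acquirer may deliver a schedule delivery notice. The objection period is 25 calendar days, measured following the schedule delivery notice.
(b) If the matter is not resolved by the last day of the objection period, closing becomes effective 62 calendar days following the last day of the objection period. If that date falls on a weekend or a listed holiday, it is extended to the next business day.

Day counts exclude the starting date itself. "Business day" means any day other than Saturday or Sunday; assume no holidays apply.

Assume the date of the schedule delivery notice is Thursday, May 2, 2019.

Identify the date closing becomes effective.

July 29, 2019

The last day of the objection period: May 2, 2019 + 25 days = May 27, 2019.
The date closing becomes effective: May 27, 2019 + 62 days = July 28, 2019. That falls on a Sunday, so it rolls to the next business day, Monday, July 29, 2019.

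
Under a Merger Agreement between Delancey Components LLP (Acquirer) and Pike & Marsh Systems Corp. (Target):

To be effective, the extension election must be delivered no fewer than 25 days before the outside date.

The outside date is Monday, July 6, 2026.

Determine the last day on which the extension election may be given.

June 11, 2026

July 6, 2026 minus 25 days is June 11, 2026.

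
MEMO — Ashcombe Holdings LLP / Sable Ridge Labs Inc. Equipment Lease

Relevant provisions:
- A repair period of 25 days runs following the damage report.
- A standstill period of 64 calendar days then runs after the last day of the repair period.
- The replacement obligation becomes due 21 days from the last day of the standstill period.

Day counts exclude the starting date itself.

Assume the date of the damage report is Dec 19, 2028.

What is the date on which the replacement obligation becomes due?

Adding 25 calendar days to Dec 19, 2028 gives Jan 13, 2029, which is the last day of the repair period.
Adding 64 calendar days to Jan 13, 2029 gives Mar 18, 2029, which is the last day of the standstill period.
The date on which the replacement obligation becomes due: 21 calendar days after Mar 18, 2029 is Apr 8, 2029.

Apr 8, 2029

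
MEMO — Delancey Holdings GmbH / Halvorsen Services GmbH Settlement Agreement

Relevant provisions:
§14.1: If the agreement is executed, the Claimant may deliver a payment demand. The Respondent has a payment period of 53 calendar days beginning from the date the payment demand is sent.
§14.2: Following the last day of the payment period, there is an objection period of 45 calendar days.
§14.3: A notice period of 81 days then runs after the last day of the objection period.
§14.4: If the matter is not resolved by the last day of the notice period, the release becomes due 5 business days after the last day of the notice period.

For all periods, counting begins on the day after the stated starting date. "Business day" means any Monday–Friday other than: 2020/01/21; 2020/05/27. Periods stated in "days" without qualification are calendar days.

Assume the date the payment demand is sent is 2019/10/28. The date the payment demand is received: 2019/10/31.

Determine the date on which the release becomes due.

Adding 53 calendar days to 2019/10/28 gives 2019/12/20, which is the last day of the payment period.
The last day of the objection period: 45 calendar days after 2019/12/20 is 2020/02/03.
The last day of the notice period: 81 calendar days after 2020/02/03 is 2020/04/24.
The date on which the release becomes due: counting 5 business days from Friday, 2020/04/24 (Apr 27, Apr 28, Apr 29, Apr 30, May 1, skipping weekends) reaches Friday, 2020/05/01.

2020/05/01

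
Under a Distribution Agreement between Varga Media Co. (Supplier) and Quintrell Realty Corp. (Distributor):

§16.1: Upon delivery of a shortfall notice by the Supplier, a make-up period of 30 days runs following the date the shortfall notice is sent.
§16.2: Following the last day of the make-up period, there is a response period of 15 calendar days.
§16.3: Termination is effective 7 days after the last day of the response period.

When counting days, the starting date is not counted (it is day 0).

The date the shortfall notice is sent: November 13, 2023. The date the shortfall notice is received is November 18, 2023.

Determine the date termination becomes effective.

January 4, 2024

The last day of the make-up period: 30 calendar days after November 13, 2023 is December 13, 2023.
The last day of the response period: December 13, 2023 + 15 days = December 28, 2023.
The date termination becomes effective: 7 calendar days after December 28, 2023 is January 4, 2024.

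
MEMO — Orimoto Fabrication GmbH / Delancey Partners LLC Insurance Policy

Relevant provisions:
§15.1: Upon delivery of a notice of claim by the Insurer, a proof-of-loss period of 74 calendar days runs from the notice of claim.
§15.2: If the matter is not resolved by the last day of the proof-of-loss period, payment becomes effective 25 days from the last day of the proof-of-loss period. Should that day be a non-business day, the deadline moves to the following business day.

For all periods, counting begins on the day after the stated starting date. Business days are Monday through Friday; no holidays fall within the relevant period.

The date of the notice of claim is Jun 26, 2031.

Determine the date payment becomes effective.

The last day of the proof-of-loss period: Jun 26, 2031 + 74 days = Sep 8, 2031.
The date payment becomes effective: 25 calendar days after Sep 8, 2031 is Oct 3, 2031. Oct 3, 2031 is a Friday, so no roll-forward applies.

Oct 3, 2031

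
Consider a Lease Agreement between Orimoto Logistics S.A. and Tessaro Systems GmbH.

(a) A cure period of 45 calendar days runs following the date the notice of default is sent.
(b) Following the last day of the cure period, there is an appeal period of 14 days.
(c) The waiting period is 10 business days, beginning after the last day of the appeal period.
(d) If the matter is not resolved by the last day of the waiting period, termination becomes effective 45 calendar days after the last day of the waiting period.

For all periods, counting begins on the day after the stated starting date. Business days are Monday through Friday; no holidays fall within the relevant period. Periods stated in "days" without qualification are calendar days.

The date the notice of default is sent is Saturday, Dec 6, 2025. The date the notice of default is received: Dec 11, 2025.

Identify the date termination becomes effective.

The last day of the cure period: Dec 6, 2025 + 45 days = Jan 20, 2026.
The last day of the appeal period: 14 calendar days after Jan 20, 2026 is Feb 3, 2026.
From Tuesday, Feb 3, 2026, 10 business days (Feb 4, Feb 5, Feb 6, Feb 9, Feb 10, Feb 11, Feb 12, Feb 13, Feb 16, Feb 17, skipping weekends) brings us to Tuesday, Feb 17, 2026, which is the last day of the waiting period.
Adding 45 calendar days to Feb 17, 2026 gives Apr 3, 2026, which is the date termination becomes effective.

Apr 3, 2026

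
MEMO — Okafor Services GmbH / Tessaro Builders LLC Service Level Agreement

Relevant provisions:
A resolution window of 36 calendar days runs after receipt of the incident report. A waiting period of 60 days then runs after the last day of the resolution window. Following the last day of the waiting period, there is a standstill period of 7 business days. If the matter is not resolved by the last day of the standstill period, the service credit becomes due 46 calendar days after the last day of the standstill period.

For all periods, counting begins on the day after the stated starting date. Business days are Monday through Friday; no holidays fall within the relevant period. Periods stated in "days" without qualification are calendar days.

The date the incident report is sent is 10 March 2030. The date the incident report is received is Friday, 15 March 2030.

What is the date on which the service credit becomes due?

The last day of the resolution window: 15 March 2030 + 36 days = 20 April 2030.
The last day of the waiting period: 20 April 2030 + 60 days = 19 June 2030.
The last day of the standstill period: counting 7 business days from Wednesday, 19 June 2030 (Jun 20, Jun 21, Jun 24, Jun 25, Jun 26, Jun 27, Jun 28, skipping weekends) reaches Friday, 28 June 2030.
The date on which the service credit becomes due: 46 calendar days after 28 June 2030 is 13 August 2030.

13 August 2030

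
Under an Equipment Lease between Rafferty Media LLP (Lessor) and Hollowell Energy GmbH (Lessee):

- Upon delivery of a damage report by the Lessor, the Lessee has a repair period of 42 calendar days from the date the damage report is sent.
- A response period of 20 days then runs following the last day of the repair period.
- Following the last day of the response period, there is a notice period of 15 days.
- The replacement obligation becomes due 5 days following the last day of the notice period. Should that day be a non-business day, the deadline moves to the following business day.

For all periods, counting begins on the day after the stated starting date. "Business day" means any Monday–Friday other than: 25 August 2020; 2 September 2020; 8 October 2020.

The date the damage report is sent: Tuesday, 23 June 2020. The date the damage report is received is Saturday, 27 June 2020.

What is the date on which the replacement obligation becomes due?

14 September 2020

Adding 42 calendar days to 23 June 2020 gives 4 August 2020, which is the last day of the repair period.
The last day of the response period: 4 August 2020 + 20 days = 24 August 2020.
The last day of the notice period: 24 August 2020 + 15 days = 8 September 2020.
The date on which the replacement obligation becomes due: 8 September 2020 + 5 days = 13 September 2020. That falls on a Sunday, so it rolls to the next business day, Monday, 14 September 2020.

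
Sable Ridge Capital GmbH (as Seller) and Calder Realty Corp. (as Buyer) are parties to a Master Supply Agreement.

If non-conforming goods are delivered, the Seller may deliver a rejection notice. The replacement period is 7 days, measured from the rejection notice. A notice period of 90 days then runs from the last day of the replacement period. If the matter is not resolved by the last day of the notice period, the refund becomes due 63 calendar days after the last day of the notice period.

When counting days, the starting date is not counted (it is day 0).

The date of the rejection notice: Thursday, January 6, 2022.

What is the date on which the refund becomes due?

The last day of the replacement period: January 6, 2022 + 7 days = January 13, 2022.
The last day of the notice period: 90 calendar days after January 13, 2022 is April 13, 2022.
The date on which the refund becomes due: April 13, 2022 + 63 days = June 15, 2022.

June 15, 2022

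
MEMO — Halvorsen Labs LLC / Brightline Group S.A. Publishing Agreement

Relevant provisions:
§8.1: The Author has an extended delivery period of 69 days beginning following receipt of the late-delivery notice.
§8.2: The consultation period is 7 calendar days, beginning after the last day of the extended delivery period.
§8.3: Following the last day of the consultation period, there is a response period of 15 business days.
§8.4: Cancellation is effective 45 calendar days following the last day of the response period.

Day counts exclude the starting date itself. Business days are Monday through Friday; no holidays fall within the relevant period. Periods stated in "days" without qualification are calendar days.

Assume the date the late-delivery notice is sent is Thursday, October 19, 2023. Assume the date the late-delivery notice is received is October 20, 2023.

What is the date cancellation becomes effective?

March 10, 2024

Adding 69 calendar days to October 20, 2023 gives December 28, 2023, which is the last day of the extended delivery period.
The last day of the consultation period: 7 calendar days after December 28, 2023 is January 4, 2024.
From Thursday, January 4, 2024, 15 business days (Jan 5, Jan 8, Jan 9, Jan 10, …, Jan 23, Jan 24, Jan 25, skipping weekends) brings us to Thursday, January 25, 2024, which is the last day of the response period.
Adding 45 calendar days to January 25, 2024 gives March 10, 2024, which is the date cancellation becomes effective.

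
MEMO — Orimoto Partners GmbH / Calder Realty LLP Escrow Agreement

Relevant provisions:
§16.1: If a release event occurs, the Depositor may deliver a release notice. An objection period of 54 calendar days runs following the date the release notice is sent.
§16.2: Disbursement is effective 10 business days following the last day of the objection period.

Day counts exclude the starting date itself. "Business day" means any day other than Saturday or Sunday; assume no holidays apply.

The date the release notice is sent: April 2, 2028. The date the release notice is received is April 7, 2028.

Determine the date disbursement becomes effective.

June 9, 2028

The last day of the objection period: 54 calendar days after April 2, 2028 is May 26, 2028.
The date disbursement becomes effective: counting 10 business days from Friday, May 26, 2028 (May 29, May 30, May 31, Jun 1, Jun 2, Jun 5, Jun 6, Jun 7, Jun 8, Jun 9, skipping weekends) reaches Friday, June 9, 2028.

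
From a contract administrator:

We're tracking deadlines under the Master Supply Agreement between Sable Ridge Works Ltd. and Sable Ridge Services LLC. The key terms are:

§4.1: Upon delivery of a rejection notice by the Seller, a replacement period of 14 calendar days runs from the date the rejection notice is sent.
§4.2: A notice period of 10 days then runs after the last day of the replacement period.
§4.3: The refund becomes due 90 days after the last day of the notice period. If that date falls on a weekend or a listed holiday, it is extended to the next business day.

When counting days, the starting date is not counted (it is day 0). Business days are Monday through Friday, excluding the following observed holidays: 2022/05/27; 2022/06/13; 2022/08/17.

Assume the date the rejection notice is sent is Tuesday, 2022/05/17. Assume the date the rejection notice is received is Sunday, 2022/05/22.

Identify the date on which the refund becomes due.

Adding 14 calendar days to 2022/05/17 gives 2022/05/31, which is the last day of the replacement period.
Adding 10 calendar days to 2022/05/31 gives 2022/06/10, which is the last day of the notice period.
Adding 90 calendar days to 2022/06/10 gives 2022/09/08, which is the date on which the refund becomes due. 2022/09/08 is a Thursday and is not a listed holiday, so no roll-forward applies.

2022/09/08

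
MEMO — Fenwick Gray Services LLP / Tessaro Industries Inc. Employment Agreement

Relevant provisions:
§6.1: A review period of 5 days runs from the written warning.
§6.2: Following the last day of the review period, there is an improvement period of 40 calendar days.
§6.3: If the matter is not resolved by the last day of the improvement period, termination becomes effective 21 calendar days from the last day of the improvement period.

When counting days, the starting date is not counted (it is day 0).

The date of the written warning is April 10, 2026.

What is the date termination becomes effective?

June 15, 2026

The last day of the review period: 5 calendar days after April 10, 2026 is April 15, 2026.
Adding 40 calendar days to April 15, 2026 gives May 25, 2026, which is the last day of the improvement period.
The date termination becomes effective: 21 calendar days after May 25, 2026 is June 15, 2026.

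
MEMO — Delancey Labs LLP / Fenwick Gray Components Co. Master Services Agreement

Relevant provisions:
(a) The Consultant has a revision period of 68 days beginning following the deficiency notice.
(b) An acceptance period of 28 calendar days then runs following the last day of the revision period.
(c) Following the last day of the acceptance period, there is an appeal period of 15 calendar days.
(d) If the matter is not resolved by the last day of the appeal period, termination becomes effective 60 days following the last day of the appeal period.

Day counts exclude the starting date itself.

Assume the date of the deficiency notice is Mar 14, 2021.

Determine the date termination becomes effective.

The last day of the revision period: Mar 14, 2021 + 68 days = May 21, 2021.
The last day of the acceptance period: May 21, 2021 + 28 days = Jun 18, 2021.
The last day of the appeal period: Jun 18, 2021 + 15 days = Jul 3, 2021.
The date termination becomes effective: 60 calendar days after Jul 3, 2021 is Sep 1, 2021.

Sep 1, 2021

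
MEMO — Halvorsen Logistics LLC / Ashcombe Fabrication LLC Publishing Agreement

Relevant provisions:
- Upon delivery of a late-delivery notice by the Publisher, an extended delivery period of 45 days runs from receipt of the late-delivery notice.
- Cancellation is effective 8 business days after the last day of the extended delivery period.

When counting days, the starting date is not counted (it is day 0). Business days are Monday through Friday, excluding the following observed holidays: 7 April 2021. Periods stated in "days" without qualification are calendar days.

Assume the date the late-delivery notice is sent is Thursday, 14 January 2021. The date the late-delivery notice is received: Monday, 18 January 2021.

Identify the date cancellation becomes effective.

Adding 45 calendar days to 18 January 2021 gives 4 March 2021, which is the last day of the extended delivery period.
From Thursday, 4 March 2021, 8 business days (Mar 5, Mar 8, Mar 9, Mar 10, Mar 11, Mar 12, Mar 15, Mar 16, skipping weekends) brings us to Tuesday, 16 March 2021, which is the date cancellation becomes effective.

16 March 2021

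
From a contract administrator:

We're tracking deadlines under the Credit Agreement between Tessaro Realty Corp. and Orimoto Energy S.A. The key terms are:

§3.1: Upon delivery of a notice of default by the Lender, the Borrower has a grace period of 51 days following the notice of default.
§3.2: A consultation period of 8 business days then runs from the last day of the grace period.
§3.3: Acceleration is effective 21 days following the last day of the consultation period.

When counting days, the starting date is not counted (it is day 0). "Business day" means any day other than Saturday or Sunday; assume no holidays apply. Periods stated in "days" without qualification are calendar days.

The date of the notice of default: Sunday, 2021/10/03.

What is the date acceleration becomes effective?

Adding 51 calendar days to 2021/10/03 gives 2021/11/23, which is the last day of the grace period.
The last day of the consultation period: counting 8 business days from Tuesday, 2021/11/23 (Nov 24, Nov 25, Nov 26, Nov 29, Nov 30, Dec 1, Dec 2, Dec 3, skipping weekends) reaches Friday, 2021/12/03.
The date acceleration becomes effective: 21 calendar days after 2021/12/03 is 2021/12/24.

2021/12/24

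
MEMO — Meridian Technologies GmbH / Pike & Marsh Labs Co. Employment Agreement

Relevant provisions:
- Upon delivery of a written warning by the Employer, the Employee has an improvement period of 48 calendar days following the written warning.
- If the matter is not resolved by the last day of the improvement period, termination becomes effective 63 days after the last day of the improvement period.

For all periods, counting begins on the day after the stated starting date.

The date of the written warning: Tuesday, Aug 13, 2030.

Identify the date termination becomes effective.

Adding 48 calendar days to Aug 13, 2030 gives Sep 30, 2030, which is the last day of the improvement period.
The date termination becomes effective: 63 calendar days after Sep 30, 2030 is Dec 2, 2030.

Dec 2, 2030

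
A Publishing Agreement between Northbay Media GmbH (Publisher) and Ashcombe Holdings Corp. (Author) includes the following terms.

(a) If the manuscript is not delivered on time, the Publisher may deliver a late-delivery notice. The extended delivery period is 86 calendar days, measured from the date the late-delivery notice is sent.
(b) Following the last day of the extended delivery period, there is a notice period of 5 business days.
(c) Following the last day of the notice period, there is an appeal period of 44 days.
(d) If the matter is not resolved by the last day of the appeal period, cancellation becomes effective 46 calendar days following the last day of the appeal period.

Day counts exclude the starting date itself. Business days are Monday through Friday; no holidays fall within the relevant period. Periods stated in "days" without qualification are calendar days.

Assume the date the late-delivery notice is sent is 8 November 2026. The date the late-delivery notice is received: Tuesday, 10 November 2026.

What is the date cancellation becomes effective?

10 May 2027

The last day of the extended delivery period: 86 calendar days after 8 November 2026 is 2 February 2027.
The last day of the notice period: counting 5 business days from Tuesday, 2 February 2027 (Feb 3, Feb 4, Feb 5, Feb 8, Feb 9, skipping weekends) reaches Tuesday, 9 February 2027.
The last day of the appeal period: 44 calendar days after 9 February 2027 is 25 March 2027.
Adding 46 calendar days to 25 March 2027 gives 10 May 2027, which is the date cancellation becomes effective.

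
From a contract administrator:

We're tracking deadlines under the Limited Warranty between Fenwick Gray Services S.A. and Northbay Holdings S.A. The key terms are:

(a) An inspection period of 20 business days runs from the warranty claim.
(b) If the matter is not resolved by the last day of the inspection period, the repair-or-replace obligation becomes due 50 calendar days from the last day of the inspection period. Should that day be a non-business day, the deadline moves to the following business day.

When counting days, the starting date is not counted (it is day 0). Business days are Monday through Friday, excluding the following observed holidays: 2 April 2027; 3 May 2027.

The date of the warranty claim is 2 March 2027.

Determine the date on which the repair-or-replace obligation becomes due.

The last day of the inspection period: 20 business days after Tuesday, 2 March 2027, skipping weekends — Mar 3, Mar 4, Mar 5, Mar 8, …, Mar 26, Mar 29, Mar 30 — lands on Tuesday, 30 March 2027.
The date on which the repair-or-replace obligation becomes due: 50 calendar days after 30 March 2027 is 19 May 2027. 19 May 2027 is a Wednesday and is not a listed holiday, so no roll-forward applies.

19 May 2027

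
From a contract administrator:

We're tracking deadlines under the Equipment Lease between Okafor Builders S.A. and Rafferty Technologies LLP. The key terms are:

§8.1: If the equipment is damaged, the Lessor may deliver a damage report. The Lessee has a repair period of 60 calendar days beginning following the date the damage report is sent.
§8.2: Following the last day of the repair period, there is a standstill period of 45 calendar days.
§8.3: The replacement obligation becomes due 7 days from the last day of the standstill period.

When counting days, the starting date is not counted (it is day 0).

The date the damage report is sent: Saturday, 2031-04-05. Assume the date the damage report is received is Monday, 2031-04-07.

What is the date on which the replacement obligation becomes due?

2031-07-26

The last day of the repair period: 2031-04-05 + 60 days = 2031-06-04.
The last day of the standstill period: 45 calendar days after 2031-06-04 is 2031-07-19.
The date on which the replacement obligation becomes due: 7 calendar days after 2031-07-19 is 2031-07-26.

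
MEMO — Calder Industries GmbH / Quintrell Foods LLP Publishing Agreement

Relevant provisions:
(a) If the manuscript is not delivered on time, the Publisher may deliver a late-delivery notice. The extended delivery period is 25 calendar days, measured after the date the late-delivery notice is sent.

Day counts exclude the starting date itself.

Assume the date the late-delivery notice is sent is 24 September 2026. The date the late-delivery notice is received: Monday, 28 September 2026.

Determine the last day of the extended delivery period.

19 October 2026

The last day of the extended delivery period: 24 September 2026 + 25 days = 19 October 2026.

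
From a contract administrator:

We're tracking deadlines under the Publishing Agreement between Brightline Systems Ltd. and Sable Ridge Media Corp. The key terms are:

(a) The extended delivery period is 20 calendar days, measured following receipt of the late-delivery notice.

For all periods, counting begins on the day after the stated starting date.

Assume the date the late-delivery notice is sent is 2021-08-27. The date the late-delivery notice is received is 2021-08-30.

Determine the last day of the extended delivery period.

Adding 20 calendar days to 2021-08-30 gives 2021-09-19, which is the last day of the extended delivery period.

2021-09-19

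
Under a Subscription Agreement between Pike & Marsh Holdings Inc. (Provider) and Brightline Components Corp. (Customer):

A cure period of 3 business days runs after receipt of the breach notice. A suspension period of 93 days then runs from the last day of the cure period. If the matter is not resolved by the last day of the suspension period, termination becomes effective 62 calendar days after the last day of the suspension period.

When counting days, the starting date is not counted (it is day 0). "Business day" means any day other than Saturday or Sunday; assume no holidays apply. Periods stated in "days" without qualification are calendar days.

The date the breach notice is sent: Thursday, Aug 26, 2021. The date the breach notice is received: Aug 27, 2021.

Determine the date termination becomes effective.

Feb 3, 2022

The last day of the cure period: counting 3 business days from Friday, Aug 27, 2021 (Aug 30, Aug 31, Sep 1, skipping weekends) reaches Wednesday, Sep 1, 2021.
The last day of the suspension period: 93 calendar days after Sep 1, 2021 is Dec 3, 2021.
The date termination becomes effective: Dec 3, 2021 + 62 days = Feb 3, 2022.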